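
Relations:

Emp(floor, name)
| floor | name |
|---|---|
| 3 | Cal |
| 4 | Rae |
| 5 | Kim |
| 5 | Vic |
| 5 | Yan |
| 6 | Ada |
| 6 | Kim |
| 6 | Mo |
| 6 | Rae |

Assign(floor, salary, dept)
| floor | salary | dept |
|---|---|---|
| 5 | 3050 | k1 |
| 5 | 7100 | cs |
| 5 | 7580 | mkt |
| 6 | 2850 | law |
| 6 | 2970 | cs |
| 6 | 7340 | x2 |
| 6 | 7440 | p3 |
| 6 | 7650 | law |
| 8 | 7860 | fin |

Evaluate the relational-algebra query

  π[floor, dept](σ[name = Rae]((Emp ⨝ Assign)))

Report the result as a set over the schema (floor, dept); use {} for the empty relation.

{(6, cs), (6, law), (6, p3), (6, x2)}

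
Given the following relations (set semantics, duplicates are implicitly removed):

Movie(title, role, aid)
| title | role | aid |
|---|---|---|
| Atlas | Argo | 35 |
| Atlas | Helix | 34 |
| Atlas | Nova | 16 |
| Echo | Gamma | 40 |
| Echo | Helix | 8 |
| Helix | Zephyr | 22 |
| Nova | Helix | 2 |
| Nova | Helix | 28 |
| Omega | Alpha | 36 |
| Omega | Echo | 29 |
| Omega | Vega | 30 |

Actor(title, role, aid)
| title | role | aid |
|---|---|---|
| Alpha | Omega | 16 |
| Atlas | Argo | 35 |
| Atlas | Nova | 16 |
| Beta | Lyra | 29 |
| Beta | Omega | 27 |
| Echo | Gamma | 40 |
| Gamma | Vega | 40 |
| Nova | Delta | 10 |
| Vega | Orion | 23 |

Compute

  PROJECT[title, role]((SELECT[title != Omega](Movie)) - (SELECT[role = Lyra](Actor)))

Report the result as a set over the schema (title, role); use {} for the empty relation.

{(Atlas, Argo), (Atlas, Helix), (Atlas, Nova), (Echo, Gamma), (Echo, Helix), (Helix, Zephyr), (Nova, Helix)}

σ[title != Omega]: keep tuples satisfying title != Omega → {(Atlas, Argo, 35), (Atlas, Helix, 34), (Atlas, Nova, 16), (Echo, Gamma, 40), (Echo, Helix, 8), (Helix, Zephyr, 22), (Nova, Helix, 2), (Nova, Helix, 28)}
σ[role = Lyra]: keep tuples satisfying role = Lyra → {(Beta, Lyra, 29)}
Difference: {(Atlas, Argo, 35), (Atlas, Helix, 34), (Atlas, Nova, 16), (Echo, Gamma, 40), (Echo, Helix, 8), (Helix, Zephyr, 22), (Nova, Helix, 2), (Nova, Helix, 28)} with {(Beta, Lyra, 29)} → {(Atlas, Argo, 35), (Atlas, Helix, 34), (Atlas, Nova, 16), (Echo, Gamma, 40), (Echo, Helix, 8), (Helix, Zephyr, 22), (Nova, Helix, 2), (Nova, Helix, 28)}
π[title, role]: project onto (title, role) (1 duplicate(s) eliminated) → {(Atlas, Argo), (Atlas, Helix), (Atlas, Nova), (Echo, Gamma), (Echo, Helix), (Helix, Zephyr), (Nova, Helix)}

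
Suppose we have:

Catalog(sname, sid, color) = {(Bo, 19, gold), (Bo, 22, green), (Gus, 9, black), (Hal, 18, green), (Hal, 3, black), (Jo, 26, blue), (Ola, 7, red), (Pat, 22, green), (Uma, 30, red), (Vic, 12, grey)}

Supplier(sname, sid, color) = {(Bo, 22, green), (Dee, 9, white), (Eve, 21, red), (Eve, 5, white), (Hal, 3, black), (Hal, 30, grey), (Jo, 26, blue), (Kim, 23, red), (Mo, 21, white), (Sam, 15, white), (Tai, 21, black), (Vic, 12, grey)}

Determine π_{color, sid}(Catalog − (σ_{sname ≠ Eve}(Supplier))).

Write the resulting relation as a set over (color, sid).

Apply σ_{sname ≠ Eve}; surviving tuples: {(Bo, 22, green), (Dee, 9, white), (Hal, 3, black), (Hal, 30, grey), (Jo, 26, blue), (Kim, 23, red), (Mo, 21, white), (Sam, 15, white), (Tai, 21, black), (Vic, 12, grey)}
Difference: {(Bo, 19, gold), (Bo, 22, green), (Gus, 9, black), (Hal, 18, green), (Hal, 3, black), (Jo, 26, blue), (Ola, 7, red), (Pat, 22, green), (Uma, 30, red), (Vic, 12, grey)} with {(Bo, 22, green), (Dee, 9, white), (Hal, 3, black), (Hal, 30, grey), (Jo, 26, blue), (Kim, 23, red), (Mo, 21, white), (Sam, 15, white), (Tai, 21, black), (Vic, 12, grey)} → {(Bo, 19, gold), (Gus, 9, black), (Hal, 18, green), (Ola, 7, red), (Pat, 22, green), (Uma, 30, red)}
π[color, sid]: project onto (color, sid) → {(black, 9), (gold, 19), (green, 18), (green, 22), (red, 30), (red, 7)}

{(black, 9), (gold, 19), (green, 18), (green, 22), (red, 30), (red, 7)}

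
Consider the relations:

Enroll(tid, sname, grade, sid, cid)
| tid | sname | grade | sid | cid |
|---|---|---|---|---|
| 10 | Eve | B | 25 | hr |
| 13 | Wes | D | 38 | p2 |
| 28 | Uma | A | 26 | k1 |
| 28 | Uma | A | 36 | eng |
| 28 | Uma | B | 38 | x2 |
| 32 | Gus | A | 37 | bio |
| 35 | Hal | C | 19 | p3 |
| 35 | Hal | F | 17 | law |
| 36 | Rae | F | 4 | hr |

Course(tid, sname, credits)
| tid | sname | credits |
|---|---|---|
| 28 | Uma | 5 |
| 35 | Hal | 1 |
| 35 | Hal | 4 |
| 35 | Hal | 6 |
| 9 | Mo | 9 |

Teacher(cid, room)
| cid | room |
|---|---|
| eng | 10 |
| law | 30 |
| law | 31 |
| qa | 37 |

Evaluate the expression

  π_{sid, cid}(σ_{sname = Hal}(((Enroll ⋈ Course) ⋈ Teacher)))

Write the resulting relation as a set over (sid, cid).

Natural join on tid, sname: {(28, Uma, A, 26, k1, 5), (28, Uma, A, 36, eng, 5), (28, Uma, B, 38, x2, 5), (35, Hal, C, 19, p3, 1), (35, Hal, C, 19, p3, 4), (35, Hal, C, 19, p3, 6), (35, Hal, F, 17, law, 1), (35, Hal, F, 17, law, 4), (35, Hal, F, 17, law, 6)}
Natural join on cid: {(28, Uma, A, 36, eng, 5, 10), (35, Hal, F, 17, law, 1, 30), (35, Hal, F, 17, law, 1, 31), (35, Hal, F, 17, law, 4, 30), (35, Hal, F, 17, law, 4, 31), (35, Hal, F, 17, law, 6, 30), (35, Hal, F, 17, law, 6, 31)}
Apply σ_{sname = Hal}; surviving tuples: {(35, Hal, F, 17, law, 1, 30), (35, Hal, F, 17, law, 1, 31), (35, Hal, F, 17, law, 4, 30), (35, Hal, F, 17, law, 4, 31), (35, Hal, F, 17, law, 6, 30), (35, Hal, F, 17, law, 6, 31)}
Projecting to sid, cid (5 duplicate(s) eliminated): {(17, law)}

{(17, law)}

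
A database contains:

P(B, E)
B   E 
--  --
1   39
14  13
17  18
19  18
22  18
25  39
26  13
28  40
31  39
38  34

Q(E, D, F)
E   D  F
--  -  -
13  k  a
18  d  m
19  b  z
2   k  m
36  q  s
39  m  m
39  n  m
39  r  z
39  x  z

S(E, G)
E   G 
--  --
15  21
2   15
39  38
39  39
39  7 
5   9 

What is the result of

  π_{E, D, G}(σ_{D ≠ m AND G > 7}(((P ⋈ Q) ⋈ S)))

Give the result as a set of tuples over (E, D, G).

Natural join on E: {(1, 39, m, m), (1, 39, n, m), (1, 39, r, z), (1, 39, x, z), (14, 13, k, a), (17, 18, d, m), (19, 18, d, m), (22, 18, d, m), (25, 39, m, m), (25, 39, n, m), (25, 39, r, z), (25, 39, x, z), (26, 13, k, a), (31, 39, m, m), (31, 39, n, m), (31, 39, r, z), (31, 39, x, z)}
Natural join on E: {(1, 39, m, m, 38), (1, 39, m, m, 39), (1, 39, m, m, 7), (1, 39, n, m, 38), (1, 39, n, m, 39), (1, 39, n, m, 7), (1, 39, r, z, 38), (1, 39, r, z, 39), (1, 39, r, z, 7), (1, 39, x, z, 38), (1, 39, x, z, 39), (1, 39, x, z, 7), (25, 39, m, m, 38), (25, 39, m, m, 39), (25, 39, m, m, 7), (25, 39, n, m, 38), (25, 39, n, m, 39), (25, 39, n, m, 7), (25, 39, r, z, 38), (25, 39, r, z, 39), (25, 39, r, z, 7), (25, 39, x, z, 38), (25, 39, x, z, 39), (25, 39, x, z, 7), (31, 39, m, m, 38), (31, 39, m, m, 39), (31, 39, m, m, 7), (31, 39, n, m, 38), (31, 39, n, m, 39), (31, 39, n, m, 7), (31, 39, r, z, 38), (31, 39, r, z, 39), (31, 39, r, z, 7), (31, 39, x, z, 38), (31, 39, x, z, 39), (31, 39, x, z, 7)}
Filtering on D ≠ m AND G > 7 leaves {(1, 39, n, m, 38), (1, 39, n, m, 39), (1, 39, r, z, 38), (1, 39, r, z, 39), (1, 39, x, z, 38), (1, 39, x, z, 39), (25, 39, n, m, 38), (25, 39, n, m, 39), (25, 39, r, z, 38), (25, 39, r, z, 39), (25, 39, x, z, 38), (25, 39, x, z, 39), (31, 39, n, m, 38), (31, 39, n, m, 39), (31, 39, r, z, 38), (31, 39, r, z, 39), (31, 39, x, z, 38), (31, 39, x, z, 39)}.
π_{E, D, G} gives {(39, n, 38), (39, n, 39), (39, r, 38), (39, r, 39), (39, x, 38), (39, x, 39)} (12 duplicate(s) eliminated).

{(39, n, 38), (39, n, 39), (39, r, 38), (39, r, 39), (39, x, 38), (39, x, 39)}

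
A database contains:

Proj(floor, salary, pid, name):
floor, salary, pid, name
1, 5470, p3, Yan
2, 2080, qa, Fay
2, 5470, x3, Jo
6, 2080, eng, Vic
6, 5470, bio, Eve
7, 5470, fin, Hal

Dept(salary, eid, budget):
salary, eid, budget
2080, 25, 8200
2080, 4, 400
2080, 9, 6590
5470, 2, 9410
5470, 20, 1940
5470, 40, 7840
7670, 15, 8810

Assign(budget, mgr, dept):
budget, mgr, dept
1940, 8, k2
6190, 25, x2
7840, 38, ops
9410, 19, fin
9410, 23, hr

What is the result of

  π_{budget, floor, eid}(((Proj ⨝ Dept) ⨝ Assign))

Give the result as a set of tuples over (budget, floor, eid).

Proj ⋈ Dept (natural join on salary): {(1, 5470, p3, Yan, 2, 9410), (1, 5470, p3, Yan, 20, 1940), (1, 5470, p3, Yan, 40, 7840), (2, 2080, qa, Fay, 25, 8200), (2, 2080, qa, Fay, 4, 400), (2, 2080, qa, Fay, 9, 6590), (2, 5470, x3, Jo, 2, 9410), (2, 5470, x3, Jo, 20, 1940), (2, 5470, x3, Jo, 40, 7840), (6, 2080, eng, Vic, 25, 8200), (6, 2080, eng, Vic, 4, 400), (6, 2080, eng, Vic, 9, 6590), (6, 5470, bio, Eve, 2, 9410), (6, 5470, bio, Eve, 20, 1940), (6, 5470, bio, Eve, 40, 7840), (7, 5470, fin, Hal, 2, 9410), (7, 5470, fin, Hal, 20, 1940), (7, 5470, fin, Hal, 40, 7840)}
(Proj ⨝ Dept) ⋈ Assign (natural join on budget): {(1, 5470, p3, Yan, 2, 9410, 19, fin), (1, 5470, p3, Yan, 2, 9410, 23, hr), (1, 5470, p3, Yan, 20, 1940, 8, k2), (1, 5470, p3, Yan, 40, 7840, 38, ops), (2, 5470, x3, Jo, 2, 9410, 19, fin), (2, 5470, x3, Jo, 2, 9410, 23, hr), (2, 5470, x3, Jo, 20, 1940, 8, k2), (2, 5470, x3, Jo, 40, 7840, 38, ops), (6, 5470, bio, Eve, 2, 9410, 19, fin), (6, 5470, bio, Eve, 2, 9410, 23, hr), (6, 5470, bio, Eve, 20, 1940, 8, k2), (6, 5470, bio, Eve, 40, 7840, 38, ops), (7, 5470, fin, Hal, 2, 9410, 19, fin), (7, 5470, fin, Hal, 2, 9410, 23, hr), (7, 5470, fin, Hal, 20, 1940, 8, k2), (7, 5470, fin, Hal, 40, 7840, 38, ops)}
π_{budget, floor, eid} gives {(1940, 1, 20), (1940, 2, 20), (1940, 6, 20), (1940, 7, 20), (7840, 1, 40), (7840, 2, 40), (7840, 6, 40), (7840, 7, 40), (9410, 1, 2), (9410, 2, 2), (9410, 6, 2), (9410, 7, 2)} (4 duplicate(s) eliminated).

{(1940, 1, 20), (1940, 2, 20), (1940, 6, 20), (1940, 7, 20), (7840, 1, 40), (7840, 2, 40), (7840, 6, 40), (7840, 7, 40), (9410, 1, 2), (9410, 2, 2), (9410, 6, 2), (9410, 7, 2)}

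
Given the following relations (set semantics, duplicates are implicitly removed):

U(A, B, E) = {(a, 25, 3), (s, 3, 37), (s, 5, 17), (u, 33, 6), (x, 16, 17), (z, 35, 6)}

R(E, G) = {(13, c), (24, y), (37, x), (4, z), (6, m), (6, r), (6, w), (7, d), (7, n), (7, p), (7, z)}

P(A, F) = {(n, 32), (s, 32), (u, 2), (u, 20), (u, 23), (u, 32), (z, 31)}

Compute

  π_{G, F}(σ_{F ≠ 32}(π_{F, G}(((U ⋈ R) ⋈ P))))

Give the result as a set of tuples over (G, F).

{(m, 2), (m, 20), (m, 23), (m, 31), (r, 2), (r, 20), (r, 23), (r, 31), (w, 2), (w, 20), (w, 23), (w, 31)}

U ⋈ R (natural join on E): {(s, 3, 37, x), (u, 33, 6, m), (u, 33, 6, r), (u, 33, 6, w), (z, 35, 6, m), (z, 35, 6, r), (z, 35, 6, w)}
(U ⋈ R) ⋈ P (natural join on A): {(s, 3, 37, x, 32), (u, 33, 6, m, 2), (u, 33, 6, m, 20), (u, 33, 6, m, 23), (u, 33, 6, m, 32), (u, 33, 6, r, 2), (u, 33, 6, r, 20), (u, 33, 6, r, 23), (u, 33, 6, r, 32), (u, 33, 6, w, 2), (u, 33, 6, w, 20), (u, 33, 6, w, 23), (u, 33, 6, w, 32), (z, 35, 6, m, 31), (z, 35, 6, r, 31), (z, 35, 6, w, 31)}
π[F, G]: project onto (F, G) → {(2, m), (2, r), (2, w), (20, m), (20, r), (20, w), (23, m), (23, r), (23, w), (31, m), (31, r), (31, w), (32, m), (32, r), (32, w), (32, x)}
Filtering on F ≠ 32 leaves {(2, m), (2, r), (2, w), (20, m), (20, r), (20, w), (23, m), (23, r), (23, w), (31, m), (31, r), (31, w)}.
π[G, F]: project onto (G, F) → {(m, 2), (m, 20), (m, 23), (m, 31), (r, 2), (r, 20), (r, 23), (r, 31), (w, 2), (w, 20), (w, 23), (w, 31)}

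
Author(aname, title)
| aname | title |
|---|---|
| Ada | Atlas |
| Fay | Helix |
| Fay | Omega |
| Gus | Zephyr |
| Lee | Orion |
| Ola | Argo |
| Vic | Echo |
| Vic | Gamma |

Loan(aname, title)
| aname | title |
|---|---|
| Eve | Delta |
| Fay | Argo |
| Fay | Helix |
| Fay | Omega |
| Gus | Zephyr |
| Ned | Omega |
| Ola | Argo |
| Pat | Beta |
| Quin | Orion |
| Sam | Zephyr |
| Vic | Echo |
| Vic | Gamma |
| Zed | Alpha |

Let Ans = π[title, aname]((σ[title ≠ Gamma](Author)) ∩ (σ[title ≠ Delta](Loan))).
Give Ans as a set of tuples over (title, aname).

σ[title ≠ Gamma]: keep tuples satisfying title ≠ Gamma → {(Ada, Atlas), (Fay, Helix), (Fay, Omega), (Gus, Zephyr), (Lee, Orion), (Ola, Argo), (Vic, Echo)}
σ[title ≠ Delta]: keep tuples satisfying title ≠ Delta → {(Fay, Argo), (Fay, Helix), (Fay, Omega), (Gus, Zephyr), (Ned, Omega), (Ola, Argo), (Pat, Beta), (Quin, Orion), (Sam, Zephyr), (Vic, Echo), (Vic, Gamma), (Zed, Alpha)}
Intersection: {(Ada, Atlas), (Fay, Helix), (Fay, Omega), (Gus, Zephyr), (Lee, Orion), (Ola, Argo), (Vic, Echo)} with {(Fay, Argo), (Fay, Helix), (Fay, Omega), (Gus, Zephyr), (Ned, Omega), (Ola, Argo), (Pat, Beta), (Quin, Orion), (Sam, Zephyr), (Vic, Echo), (Vic, Gamma), (Zed, Alpha)} → {(Fay, Helix), (Fay, Omega), (Gus, Zephyr), (Ola, Argo), (Vic, Echo)}
Projecting to title, aname: {(Argo, Ola), (Echo, Vic), (Helix, Fay), (Omega, Fay), (Zephyr, Gus)}

{(Argo, Ola), (Echo, Vic), (Helix, Fay), (Omega, Fay), (Zephyr, Gus)}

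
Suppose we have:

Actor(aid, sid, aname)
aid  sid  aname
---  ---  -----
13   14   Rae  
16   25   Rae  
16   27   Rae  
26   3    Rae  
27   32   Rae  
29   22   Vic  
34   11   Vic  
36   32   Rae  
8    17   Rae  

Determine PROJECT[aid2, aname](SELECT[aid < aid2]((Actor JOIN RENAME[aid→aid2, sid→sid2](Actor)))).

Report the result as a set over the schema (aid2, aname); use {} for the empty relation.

ρ[aid→aid2, sid→sid2]: schema becomes (aid2, sid2, aname); tuples unchanged.
Natural join on aname: {(13, 14, Rae, 13, 14), (13, 14, Rae, 16, 25), (13, 14, Rae, 16, 27), (13, 14, Rae, 26, 3), (13, 14, Rae, 27, 32), (13, 14, Rae, 36, 32), (13, 14, Rae, 8, 17), (16, 25, Rae, 13, 14), (16, 25, Rae, 16, 25), (16, 25, Rae, 16, 27), (16, 25, Rae, 26, 3), (16, 25, Rae, 27, 32), (16, 25, Rae, 36, 32), (16, 25, Rae, 8, 17), (16, 27, Rae, 13, 14), (16, 27, Rae, 16, 25), (16, 27, Rae, 16, 27), (16, 27, Rae, 26, 3), (16, 27, Rae, 27, 32), (16, 27, Rae, 36, 32), (16, 27, Rae, 8, 17), (26, 3, Rae, 13, 14), (26, 3, Rae, 16, 25), (26, 3, Rae, 16, 27), (26, 3, Rae, 26, 3), (26, 3, Rae, 27, 32), (26, 3, Rae, 36, 32), (26, 3, Rae, 8, 17), (27, 32, Rae, 13, 14), (27, 32, Rae, 16, 25), (27, 32, Rae, 16, 27), (27, 32, Rae, 26, 3), (27, 32, Rae, 27, 32), (27, 32, Rae, 36, 32), (27, 32, Rae, 8, 17), (29, 22, Vic, 29, 22), (29, 22, Vic, 34, 11), (34, 11, Vic, 29, 22), (34, 11, Vic, 34, 11), (36, 32, Rae, 13, 14), (36, 32, Rae, 16, 25), (36, 32, Rae, 16, 27), (36, 32, Rae, 26, 3), (36, 32, Rae, 27, 32), (36, 32, Rae, 36, 32), (36, 32, Rae, 8, 17), (8, 17, Rae, 13, 14), (8, 17, Rae, 16, 25), (8, 17, Rae, 16, 27), (8, 17, Rae, 26, 3), (8, 17, Rae, 27, 32), (8, 17, Rae, 36, 32), (8, 17, Rae, 8, 17)}
Selection aid < aid2: {(13, 14, Rae, 16, 25), (13, 14, Rae, 16, 27), (13, 14, Rae, 26, 3), (13, 14, Rae, 27, 32), (13, 14, Rae, 36, 32), (16, 25, Rae, 26, 3), (16, 25, Rae, 27, 32), (16, 25, Rae, 36, 32), (16, 27, Rae, 26, 3), (16, 27, Rae, 27, 32), (16, 27, Rae, 36, 32), (26, 3, Rae, 27, 32), (26, 3, Rae, 36, 32), (27, 32, Rae, 36, 32), (29, 22, Vic, 34, 11), (8, 17, Rae, 13, 14), (8, 17, Rae, 16, 25), (8, 17, Rae, 16, 27), (8, 17, Rae, 26, 3), (8, 17, Rae, 27, 32), (8, 17, Rae, 36, 32)}
π_{aid2, aname} gives {(13, Rae), (16, Rae), (26, Rae), (27, Rae), (34, Vic), (36, Rae)} (15 duplicate(s) eliminated).

{(13, Rae), (16, Rae), (26, Rae), (27, Rae), (34, Vic), (36, Rae)}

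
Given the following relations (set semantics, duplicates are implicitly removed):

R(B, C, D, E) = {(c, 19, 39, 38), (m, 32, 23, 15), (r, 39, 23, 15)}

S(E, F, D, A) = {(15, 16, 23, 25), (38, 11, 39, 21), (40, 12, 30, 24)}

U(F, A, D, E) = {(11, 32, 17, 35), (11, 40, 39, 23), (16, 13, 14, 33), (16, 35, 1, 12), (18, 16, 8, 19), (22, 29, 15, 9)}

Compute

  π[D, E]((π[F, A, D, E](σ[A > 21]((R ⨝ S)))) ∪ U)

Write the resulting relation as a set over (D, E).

Joining R and S on D, E yields {(c, 19, 39, 38, 11, 21), (m, 32, 23, 15, 16, 25), (r, 39, 23, 15, 16, 25)}.
σ[A > 21]: keep tuples satisfying A > 21 → {(m, 32, 23, 15, 16, 25), (r, 39, 23, 15, 16, 25)}
Keep only column(s) F, A, D, E (1 duplicate(s) eliminated): {(16, 25, 23, 15)}
Union: {(16, 25, 23, 15)} with {(11, 32, 17, 35), (11, 40, 39, 23), (16, 13, 14, 33), (16, 35, 1, 12), (18, 16, 8, 19), (22, 29, 15, 9)} → {(11, 32, 17, 35), (11, 40, 39, 23), (16, 13, 14, 33), (16, 25, 23, 15), (16, 35, 1, 12), (18, 16, 8, 19), (22, 29, 15, 9)}
Keep only column(s) D, E: {(1, 12), (14, 33), (15, 9), (17, 35), (23, 15), (39, 23), (8, 19)}

{(1, 12), (14, 33), (15, 9), (17, 35), (23, 15), (39, 23), (8, 19)}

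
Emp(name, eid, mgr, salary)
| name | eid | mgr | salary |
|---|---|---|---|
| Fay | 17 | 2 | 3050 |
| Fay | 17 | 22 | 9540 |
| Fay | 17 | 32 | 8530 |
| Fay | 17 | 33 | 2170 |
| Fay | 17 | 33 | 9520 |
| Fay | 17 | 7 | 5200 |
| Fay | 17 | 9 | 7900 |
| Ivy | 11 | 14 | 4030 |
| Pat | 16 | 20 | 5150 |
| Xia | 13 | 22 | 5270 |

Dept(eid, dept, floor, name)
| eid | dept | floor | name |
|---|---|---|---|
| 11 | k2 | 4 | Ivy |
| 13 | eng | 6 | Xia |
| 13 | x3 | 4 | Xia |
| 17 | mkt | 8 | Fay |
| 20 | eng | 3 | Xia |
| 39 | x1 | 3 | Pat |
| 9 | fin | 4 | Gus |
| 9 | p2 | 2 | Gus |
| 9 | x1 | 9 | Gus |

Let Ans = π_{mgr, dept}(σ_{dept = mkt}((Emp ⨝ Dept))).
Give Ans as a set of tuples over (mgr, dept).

{(2, mkt), (22, mkt), (32, mkt), (33, mkt), (7, mkt), (9, mkt)}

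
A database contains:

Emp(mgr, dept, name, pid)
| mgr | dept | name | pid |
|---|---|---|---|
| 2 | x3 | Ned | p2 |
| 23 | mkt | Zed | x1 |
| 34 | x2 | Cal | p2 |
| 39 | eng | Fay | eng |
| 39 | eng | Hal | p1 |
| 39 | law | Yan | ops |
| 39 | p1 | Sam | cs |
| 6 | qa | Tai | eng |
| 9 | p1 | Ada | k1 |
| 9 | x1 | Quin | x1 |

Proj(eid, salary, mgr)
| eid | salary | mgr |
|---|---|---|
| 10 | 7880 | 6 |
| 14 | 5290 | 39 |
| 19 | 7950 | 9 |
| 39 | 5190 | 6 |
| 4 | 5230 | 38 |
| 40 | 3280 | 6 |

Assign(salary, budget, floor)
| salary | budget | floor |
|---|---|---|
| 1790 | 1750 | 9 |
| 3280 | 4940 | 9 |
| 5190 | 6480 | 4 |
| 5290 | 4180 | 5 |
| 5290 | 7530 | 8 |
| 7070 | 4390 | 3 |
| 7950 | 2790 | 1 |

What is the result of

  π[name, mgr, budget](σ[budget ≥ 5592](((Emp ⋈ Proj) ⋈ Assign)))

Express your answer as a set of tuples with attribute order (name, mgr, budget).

{(Fay, 39, 7530), (Hal, 39, 7530), (Sam, 39, 7530), (Tai, 6, 6480), (Yan, 39, 7530)}

Natural join on mgr: {(39, eng, Fay, eng, 14, 5290), (39, eng, Hal, p1, 14, 5290), (39, law, Yan, ops, 14, 5290), (39, p1, Sam, cs, 14, 5290), (6, qa, Tai, eng, 10, 7880), (6, qa, Tai, eng, 39, 5190), (6, qa, Tai, eng, 40, 3280), (9, p1, Ada, k1, 19, 7950), (9, x1, Quin, x1, 19, 7950)}
Natural join on salary: {(39, eng, Fay, eng, 14, 5290, 4180, 5), (39, eng, Fay, eng, 14, 5290, 7530, 8), (39, eng, Hal, p1, 14, 5290, 4180, 5), (39, eng, Hal, p1, 14, 5290, 7530, 8), (39, law, Yan, ops, 14, 5290, 4180, 5), (39, law, Yan, ops, 14, 5290, 7530, 8), (39, p1, Sam, cs, 14, 5290, 4180, 5), (39, p1, Sam, cs, 14, 5290, 7530, 8), (6, qa, Tai, eng, 39, 5190, 6480, 4), (6, qa, Tai, eng, 40, 3280, 4940, 9), (9, p1, Ada, k1, 19, 7950, 2790, 1), (9, x1, Quin, x1, 19, 7950, 2790, 1)}
Apply σ_{budget ≥ 5592}; surviving tuples: {(39, eng, Fay, eng, 14, 5290, 7530, 8), (39, eng, Hal, p1, 14, 5290, 7530, 8), (39, law, Yan, ops, 14, 5290, 7530, 8), (39, p1, Sam, cs, 14, 5290, 7530, 8), (6, qa, Tai, eng, 39, 5190, 6480, 4)}
π_{name, mgr, budget} gives {(Fay, 39, 7530), (Hal, 39, 7530), (Sam, 39, 7530), (Tai, 6, 6480), (Yan, 39, 7530)}.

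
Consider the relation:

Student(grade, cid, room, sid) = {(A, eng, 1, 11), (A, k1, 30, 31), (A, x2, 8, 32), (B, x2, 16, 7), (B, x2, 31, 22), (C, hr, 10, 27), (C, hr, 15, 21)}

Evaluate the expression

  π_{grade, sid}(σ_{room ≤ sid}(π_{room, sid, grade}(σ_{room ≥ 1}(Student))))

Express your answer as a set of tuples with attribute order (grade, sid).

{(A, 11), (A, 31), (A, 32), (C, 21), (C, 27)}

σ[room ≥ 1]: keep tuples satisfying room ≥ 1 → {(A, eng, 1, 11), (A, k1, 30, 31), (A, x2, 8, 32), (B, x2, 16, 7), (B, x2, 31, 22), (C, hr, 10, 27), (C, hr, 15, 21)}
Keep only column(s) room, sid, grade: {(1, 11, A), (10, 27, C), (15, 21, C), (16, 7, B), (30, 31, A), (31, 22, B), (8, 32, A)}
σ[room ≤ sid]: keep tuples satisfying room ≤ sid → {(1, 11, A), (10, 27, C), (15, 21, C), (30, 31, A), (8, 32, A)}
Keep only column(s) grade, sid: {(A, 11), (A, 31), (A, 32), (C, 21), (C, 27)}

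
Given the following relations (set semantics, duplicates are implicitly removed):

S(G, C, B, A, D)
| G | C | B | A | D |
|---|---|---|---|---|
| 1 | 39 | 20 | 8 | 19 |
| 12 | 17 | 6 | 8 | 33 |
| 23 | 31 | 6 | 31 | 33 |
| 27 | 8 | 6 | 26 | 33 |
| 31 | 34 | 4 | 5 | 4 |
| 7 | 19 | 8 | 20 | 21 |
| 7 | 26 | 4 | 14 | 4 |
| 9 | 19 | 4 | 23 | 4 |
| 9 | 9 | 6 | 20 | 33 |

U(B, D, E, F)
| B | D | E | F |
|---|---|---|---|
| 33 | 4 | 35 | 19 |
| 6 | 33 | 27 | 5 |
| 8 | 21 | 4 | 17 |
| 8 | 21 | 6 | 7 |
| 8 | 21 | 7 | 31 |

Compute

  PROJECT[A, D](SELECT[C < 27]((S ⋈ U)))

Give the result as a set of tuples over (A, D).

Natural join on B, D: {(12, 17, 6, 8, 33, 27, 5), (23, 31, 6, 31, 33, 27, 5), (27, 8, 6, 26, 33, 27, 5), (7, 19, 8, 20, 21, 4, 17), (7, 19, 8, 20, 21, 6, 7), (7, 19, 8, 20, 21, 7, 31), (9, 9, 6, 20, 33, 27, 5)}
σ[C < 27]: keep tuples satisfying C < 27 → {(12, 17, 6, 8, 33, 27, 5), (27, 8, 6, 26, 33, 27, 5), (7, 19, 8, 20, 21, 4, 17), (7, 19, 8, 20, 21, 6, 7), (7, 19, 8, 20, 21, 7, 31), (9, 9, 6, 20, 33, 27, 5)}
π[A, D]: project onto (A, D) (2 duplicate(s) eliminated) → {(20, 21), (20, 33), (26, 33), (8, 33)}

{(20, 21), (20, 33), (26, 33), (8, 33)}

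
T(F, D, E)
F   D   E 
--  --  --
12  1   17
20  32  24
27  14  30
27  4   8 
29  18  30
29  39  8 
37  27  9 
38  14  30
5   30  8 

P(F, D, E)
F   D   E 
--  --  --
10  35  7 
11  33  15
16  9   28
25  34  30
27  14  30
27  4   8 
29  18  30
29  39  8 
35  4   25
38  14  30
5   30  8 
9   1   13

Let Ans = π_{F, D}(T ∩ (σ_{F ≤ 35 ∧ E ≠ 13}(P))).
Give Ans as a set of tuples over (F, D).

Selection F ≤ 35 ∧ E ≠ 13: {(10, 35, 7), (11, 33, 15), (16, 9, 28), (25, 34, 30), (27, 14, 30), (27, 4, 8), (29, 18, 30), (29, 39, 8), (35, 4, 25), (5, 30, 8)}
Set intersection of the two operands is {(27, 14, 30), (27, 4, 8), (29, 18, 30), (29, 39, 8), (5, 30, 8)}.
Projecting to F, D: {(27, 14), (27, 4), (29, 18), (29, 39), (5, 30)}

{(27, 14), (27, 4), (29, 18), (29, 39), (5, 30)}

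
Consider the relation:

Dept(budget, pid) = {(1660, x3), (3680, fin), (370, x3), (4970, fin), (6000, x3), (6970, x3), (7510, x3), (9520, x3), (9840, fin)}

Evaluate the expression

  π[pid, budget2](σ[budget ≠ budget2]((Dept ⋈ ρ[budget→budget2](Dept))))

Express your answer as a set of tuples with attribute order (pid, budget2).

ρ[budget→budget2]: schema becomes (budget2, pid); tuples unchanged.
Joining Dept and ρ[budget→budget2](Dept) on pid yields {(1660, x3, 1660), (1660, x3, 370), (1660, x3, 6000), (1660, x3, 6970), (1660, x3, 7510), (1660, x3, 9520), (3680, fin, 3680), (3680, fin, 4970), (3680, fin, 9840), (370, x3, 1660), (370, x3, 370), (370, x3, 6000), (370, x3, 6970), (370, x3, 7510), (370, x3, 9520), (4970, fin, 3680), (4970, fin, 4970), (4970, fin, 9840), (6000, x3, 1660), (6000, x3, 370), (6000, x3, 6000), (6000, x3, 6970), (6000, x3, 7510), (6000, x3, 9520), (6970, x3, 1660), (6970, x3, 370), (6970, x3, 6000), (6970, x3, 6970), (6970, x3, 7510), (6970, x3, 9520), (7510, x3, 1660), (7510, x3, 370), (7510, x3, 6000), (7510, x3, 6970), (7510, x3, 7510), (7510, x3, 9520), (9520, x3, 1660), (9520, x3, 370), (9520, x3, 6000), (9520, x3, 6970), (9520, x3, 7510), (9520, x3, 9520), (9840, fin, 3680), (9840, fin, 4970), (9840, fin, 9840)}.
Selection budget ≠ budget2: {(1660, x3, 370), (1660, x3, 6000), (1660, x3, 6970), (1660, x3, 7510), (1660, x3, 9520), (3680, fin, 4970), (3680, fin, 9840), (370, x3, 1660), (370, x3, 6000), (370, x3, 6970), (370, x3, 7510), (370, x3, 9520), (4970, fin, 3680), (4970, fin, 9840), (6000, x3, 1660), (6000, x3, 370), (6000, x3, 6970), (6000, x3, 7510), (6000, x3, 9520), (6970, x3, 1660), (6970, x3, 370), (6970, x3, 6000), (6970, x3, 7510), (6970, x3, 9520), (7510, x3, 1660), (7510, x3, 370), (7510, x3, 6000), (7510, x3, 6970), (7510, x3, 9520), (9520, x3, 1660), (9520, x3, 370), (9520, x3, 6000), (9520, x3, 6970), (9520, x3, 7510), (9840, fin, 3680), (9840, fin, 4970)}
π[pid, budget2]: project onto (pid, budget2) (27 duplicate(s) eliminated) → {(fin, 3680), (fin, 4970), (fin, 9840), (x3, 1660), (x3, 370), (x3, 6000), (x3, 6970), (x3, 7510), (x3, 9520)}

{(fin, 3680), (fin, 4970), (fin, 9840), (x3, 1660), (x3, 370), (x3, 6000), (x3, 6970), (x3, 7510), (x3, 9520)}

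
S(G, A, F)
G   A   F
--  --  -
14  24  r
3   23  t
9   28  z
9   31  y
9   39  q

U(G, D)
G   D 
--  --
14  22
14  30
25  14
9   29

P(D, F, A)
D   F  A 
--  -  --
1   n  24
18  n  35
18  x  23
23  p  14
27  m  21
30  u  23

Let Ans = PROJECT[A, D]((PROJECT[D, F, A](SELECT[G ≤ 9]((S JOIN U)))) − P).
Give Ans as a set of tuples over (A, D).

{(28, 29), (31, 29), (39, 29)}

S ⋈ U (natural join on G): {(14, 24, r, 22), (14, 24, r, 30), (9, 28, z, 29), (9, 31, y, 29), (9, 39, q, 29)}
Apply σ_{G ≤ 9}; surviving tuples: {(9, 28, z, 29), (9, 31, y, 29), (9, 39, q, 29)}
Keep only column(s) D, F, A: {(29, q, 39), (29, y, 31), (29, z, 28)}
Difference: {(29, q, 39), (29, y, 31), (29, z, 28)} with {(1, n, 24), (18, n, 35), (18, x, 23), (23, p, 14), (27, m, 21), (30, u, 23)} → {(29, q, 39), (29, y, 31), (29, z, 28)}
Keep only column(s) A, D: {(28, 29), (31, 29), (39, 29)}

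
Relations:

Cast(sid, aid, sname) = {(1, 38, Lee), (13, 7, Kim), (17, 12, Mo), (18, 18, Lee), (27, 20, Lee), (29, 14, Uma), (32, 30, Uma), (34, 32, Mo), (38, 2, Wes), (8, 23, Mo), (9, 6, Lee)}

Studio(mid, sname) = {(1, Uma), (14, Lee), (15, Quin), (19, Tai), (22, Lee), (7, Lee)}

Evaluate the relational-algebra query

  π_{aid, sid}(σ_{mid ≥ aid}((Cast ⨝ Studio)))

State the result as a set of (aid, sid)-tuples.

{(18, 18), (20, 27), (6, 9)}

Joining Cast and Studio on sname yields {(1, 38, Lee, 14), (1, 38, Lee, 22), (1, 38, Lee, 7), (18, 18, Lee, 14), (18, 18, Lee, 22), (18, 18, Lee, 7), (27, 20, Lee, 14), (27, 20, Lee, 22), (27, 20, Lee, 7), (29, 14, Uma, 1), (32, 30, Uma, 1), (9, 6, Lee, 14), (9, 6, Lee, 22), (9, 6, Lee, 7)}.
Apply σ_{mid ≥ aid}; surviving tuples: {(18, 18, Lee, 22), (27, 20, Lee, 22), (9, 6, Lee, 14), (9, 6, Lee, 22), (9, 6, Lee, 7)}
π_{aid, sid} gives {(18, 18), (20, 27), (6, 9)} (2 duplicate(s) eliminated).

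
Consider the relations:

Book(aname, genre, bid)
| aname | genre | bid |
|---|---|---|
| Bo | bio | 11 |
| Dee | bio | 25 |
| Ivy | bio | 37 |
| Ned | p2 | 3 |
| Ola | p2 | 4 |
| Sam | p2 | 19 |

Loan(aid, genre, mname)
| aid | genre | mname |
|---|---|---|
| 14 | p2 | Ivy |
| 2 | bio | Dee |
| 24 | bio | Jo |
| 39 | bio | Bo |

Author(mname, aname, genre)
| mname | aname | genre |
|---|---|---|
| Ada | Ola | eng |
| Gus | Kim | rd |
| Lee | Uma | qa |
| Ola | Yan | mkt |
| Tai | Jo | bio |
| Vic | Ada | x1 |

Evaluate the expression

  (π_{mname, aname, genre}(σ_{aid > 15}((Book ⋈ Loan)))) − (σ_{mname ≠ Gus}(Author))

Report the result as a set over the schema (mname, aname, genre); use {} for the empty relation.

{(Bo, Bo, bio), (Bo, Dee, bio), (Bo, Ivy, bio), (Jo, Bo, bio), (Jo, Dee, bio), (Jo, Ivy, bio)}

Book ⋈ Loan (natural join on genre): {(Bo, bio, 11, 2, Dee), (Bo, bio, 11, 24, Jo), (Bo, bio, 11, 39, Bo), (Dee, bio, 25, 2, Dee), (Dee, bio, 25, 24, Jo), (Dee, bio, 25, 39, Bo), (Ivy, bio, 37, 2, Dee), (Ivy, bio, 37, 24, Jo), (Ivy, bio, 37, 39, Bo), (Ned, p2, 3, 14, Ivy), (Ola, p2, 4, 14, Ivy), (Sam, p2, 19, 14, Ivy)}
σ[aid > 15]: keep tuples satisfying aid > 15 → {(Bo, bio, 11, 24, Jo), (Bo, bio, 11, 39, Bo), (Dee, bio, 25, 24, Jo), (Dee, bio, 25, 39, Bo), (Ivy, bio, 37, 24, Jo), (Ivy, bio, 37, 39, Bo)}
Keep only column(s) mname, aname, genre: {(Bo, Bo, bio), (Bo, Dee, bio), (Bo, Ivy, bio), (Jo, Bo, bio), (Jo, Dee, bio), (Jo, Ivy, bio)}
σ[mname ≠ Gus]: keep tuples satisfying mname ≠ Gus → {(Ada, Ola, eng), (Lee, Uma, qa), (Ola, Yan, mkt), (Tai, Jo, bio), (Vic, Ada, x1)}
Set difference of the two operands is {(Bo, Bo, bio), (Bo, Dee, bio), (Bo, Ivy, bio), (Jo, Bo, bio), (Jo, Dee, bio), (Jo, Ivy, bio)}.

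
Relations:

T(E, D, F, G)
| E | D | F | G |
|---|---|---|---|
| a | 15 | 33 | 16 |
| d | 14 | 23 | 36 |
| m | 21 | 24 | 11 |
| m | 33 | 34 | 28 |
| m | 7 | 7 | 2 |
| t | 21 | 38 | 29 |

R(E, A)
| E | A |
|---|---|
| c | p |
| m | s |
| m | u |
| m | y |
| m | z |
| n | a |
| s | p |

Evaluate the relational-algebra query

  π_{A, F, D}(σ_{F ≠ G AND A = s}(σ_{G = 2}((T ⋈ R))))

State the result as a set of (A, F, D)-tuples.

{(s, 7, 7)}

Joining T and R on E yields {(m, 21, 24, 11, s), (m, 21, 24, 11, u), (m, 21, 24, 11, y), (m, 21, 24, 11, z), (m, 33, 34, 28, s), (m, 33, 34, 28, u), (m, 33, 34, 28, y), (m, 33, 34, 28, z), (m, 7, 7, 2, s), (m, 7, 7, 2, u), (m, 7, 7, 2, y), (m, 7, 7, 2, z)}.
Apply σ_{G = 2}; surviving tuples: {(m, 7, 7, 2, s), (m, 7, 7, 2, u), (m, 7, 7, 2, y), (m, 7, 7, 2, z)}
Apply σ_{F ≠ G AND A = s}; surviving tuples: {(m, 7, 7, 2, s)}
Projecting to A, F, D: {(s, 7, 7)}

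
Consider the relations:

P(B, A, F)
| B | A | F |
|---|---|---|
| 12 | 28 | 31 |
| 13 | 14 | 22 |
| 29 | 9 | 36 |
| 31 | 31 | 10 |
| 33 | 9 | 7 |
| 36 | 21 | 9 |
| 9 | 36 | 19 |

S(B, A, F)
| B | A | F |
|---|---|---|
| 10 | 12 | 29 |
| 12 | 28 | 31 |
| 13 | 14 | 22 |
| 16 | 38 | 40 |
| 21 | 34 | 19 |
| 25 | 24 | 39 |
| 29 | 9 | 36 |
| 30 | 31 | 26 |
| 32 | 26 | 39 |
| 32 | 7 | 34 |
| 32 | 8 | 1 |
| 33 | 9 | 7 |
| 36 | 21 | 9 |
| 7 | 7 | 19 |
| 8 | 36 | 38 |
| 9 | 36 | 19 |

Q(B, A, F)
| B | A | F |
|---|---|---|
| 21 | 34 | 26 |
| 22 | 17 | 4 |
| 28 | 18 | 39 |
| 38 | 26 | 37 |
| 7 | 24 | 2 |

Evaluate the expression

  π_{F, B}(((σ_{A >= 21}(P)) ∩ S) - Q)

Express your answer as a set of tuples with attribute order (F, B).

Filtering on A >= 21 leaves {(12, 28, 31), (31, 31, 10), (36, 21, 9), (9, 36, 19)}.
Intersection: {(12, 28, 31), (31, 31, 10), (36, 21, 9), (9, 36, 19)} with {(10, 12, 29), (12, 28, 31), (13, 14, 22), (16, 38, 40), (21, 34, 19), (25, 24, 39), (29, 9, 36), (30, 31, 26), (32, 26, 39), (32, 7, 34), (32, 8, 1), (33, 9, 7), (36, 21, 9), (7, 7, 19), (8, 36, 38), (9, 36, 19)} → {(12, 28, 31), (36, 21, 9), (9, 36, 19)}
Difference: {(12, 28, 31), (36, 21, 9), (9, 36, 19)} with {(21, 34, 26), (22, 17, 4), (28, 18, 39), (38, 26, 37), (7, 24, 2)} → {(12, 28, 31), (36, 21, 9), (9, 36, 19)}
π[F, B]: project onto (F, B) → {(19, 9), (31, 12), (9, 36)}

{(19, 9), (31, 12), (9, 36)}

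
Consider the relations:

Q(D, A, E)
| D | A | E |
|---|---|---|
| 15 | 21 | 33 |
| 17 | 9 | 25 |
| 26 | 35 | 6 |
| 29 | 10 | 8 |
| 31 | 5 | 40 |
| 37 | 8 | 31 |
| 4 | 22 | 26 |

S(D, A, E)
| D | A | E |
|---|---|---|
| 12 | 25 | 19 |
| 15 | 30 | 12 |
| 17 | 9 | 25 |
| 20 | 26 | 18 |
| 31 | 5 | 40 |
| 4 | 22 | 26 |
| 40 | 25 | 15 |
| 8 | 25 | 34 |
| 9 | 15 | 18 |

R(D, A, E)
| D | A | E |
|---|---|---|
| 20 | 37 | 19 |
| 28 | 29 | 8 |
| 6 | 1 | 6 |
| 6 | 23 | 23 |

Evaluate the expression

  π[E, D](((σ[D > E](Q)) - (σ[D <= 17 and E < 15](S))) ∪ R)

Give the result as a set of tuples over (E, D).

{(19, 20), (23, 6), (31, 37), (6, 26), (6, 6), (8, 28), (8, 29)}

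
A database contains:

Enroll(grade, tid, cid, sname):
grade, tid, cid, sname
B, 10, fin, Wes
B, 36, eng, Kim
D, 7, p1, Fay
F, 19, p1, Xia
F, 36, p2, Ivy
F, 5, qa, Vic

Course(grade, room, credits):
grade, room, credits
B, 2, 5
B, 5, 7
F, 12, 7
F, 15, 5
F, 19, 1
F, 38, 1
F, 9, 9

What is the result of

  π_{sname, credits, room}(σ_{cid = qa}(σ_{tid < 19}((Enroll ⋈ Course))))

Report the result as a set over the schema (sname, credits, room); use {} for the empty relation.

Enroll ⋈ Course (natural join on grade): {(B, 10, fin, Wes, 2, 5), (B, 10, fin, Wes, 5, 7), (B, 36, eng, Kim, 2, 5), (B, 36, eng, Kim, 5, 7), (F, 19, p1, Xia, 12, 7), (F, 19, p1, Xia, 15, 5), (F, 19, p1, Xia, 19, 1), (F, 19, p1, Xia, 38, 1), (F, 19, p1, Xia, 9, 9), (F, 36, p2, Ivy, 12, 7), (F, 36, p2, Ivy, 15, 5), (F, 36, p2, Ivy, 19, 1), (F, 36, p2, Ivy, 38, 1), (F, 36, p2, Ivy, 9, 9), (F, 5, qa, Vic, 12, 7), (F, 5, qa, Vic, 15, 5), (F, 5, qa, Vic, 19, 1), (F, 5, qa, Vic, 38, 1), (F, 5, qa, Vic, 9, 9)}
σ[tid < 19]: keep tuples satisfying tid < 19 → {(B, 10, fin, Wes, 2, 5), (B, 10, fin, Wes, 5, 7), (F, 5, qa, Vic, 12, 7), (F, 5, qa, Vic, 15, 5), (F, 5, qa, Vic, 19, 1), (F, 5, qa, Vic, 38, 1), (F, 5, qa, Vic, 9, 9)}
σ[cid = qa]: keep tuples satisfying cid = qa → {(F, 5, qa, Vic, 12, 7), (F, 5, qa, Vic, 15, 5), (F, 5, qa, Vic, 19, 1), (F, 5, qa, Vic, 38, 1), (F, 5, qa, Vic, 9, 9)}
π_{sname, credits, room} gives {(Vic, 1, 19), (Vic, 1, 38), (Vic, 5, 15), (Vic, 7, 12), (Vic, 9, 9)}.

{(Vic, 1, 19), (Vic, 1, 38), (Vic, 5, 15), (Vic, 7, 12), (Vic, 9, 9)}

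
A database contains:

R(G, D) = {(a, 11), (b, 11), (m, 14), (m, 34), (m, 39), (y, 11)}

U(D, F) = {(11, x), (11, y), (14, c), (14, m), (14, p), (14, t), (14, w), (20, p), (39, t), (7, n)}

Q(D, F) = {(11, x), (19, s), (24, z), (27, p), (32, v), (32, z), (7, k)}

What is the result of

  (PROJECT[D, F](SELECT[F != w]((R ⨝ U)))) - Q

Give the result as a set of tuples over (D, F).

Joining R and U on D yields {(a, 11, x), (a, 11, y), (b, 11, x), (b, 11, y), (m, 14, c), (m, 14, m), (m, 14, p), (m, 14, t), (m, 14, w), (m, 39, t), (y, 11, x), (y, 11, y)}.
σ[F != w]: keep tuples satisfying F != w → {(a, 11, x), (a, 11, y), (b, 11, x), (b, 11, y), (m, 14, c), (m, 14, m), (m, 14, p), (m, 14, t), (m, 39, t), (y, 11, x), (y, 11, y)}
Keep only column(s) D, F (4 duplicate(s) eliminated): {(11, x), (11, y), (14, c), (14, m), (14, p), (14, t), (39, t)}
Taking the difference: {(11, y), (14, c), (14, m), (14, p), (14, t), (39, t)}

{(11, y), (14, c), (14, m), (14, p), (14, t), (39, t)}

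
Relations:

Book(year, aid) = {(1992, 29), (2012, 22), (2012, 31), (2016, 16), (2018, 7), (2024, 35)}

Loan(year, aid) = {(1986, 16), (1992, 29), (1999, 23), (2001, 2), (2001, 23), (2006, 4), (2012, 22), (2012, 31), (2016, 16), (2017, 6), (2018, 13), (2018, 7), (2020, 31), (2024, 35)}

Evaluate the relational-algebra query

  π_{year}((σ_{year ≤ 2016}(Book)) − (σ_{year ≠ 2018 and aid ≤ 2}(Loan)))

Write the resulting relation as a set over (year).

Apply σ_{year ≤ 2016}; surviving tuples: {(1992, 29), (2012, 22), (2012, 31), (2016, 16)}
Apply σ_{year ≠ 2018 and aid ≤ 2}; surviving tuples: {(2001, 2)}
Set difference of the two operands is {(1992, 29), (2012, 22), (2012, 31), (2016, 16)}.
π[year]: project onto (year) (1 duplicate(s) eliminated) → {1992, 2012, 2016}

{1992, 2012, 2016}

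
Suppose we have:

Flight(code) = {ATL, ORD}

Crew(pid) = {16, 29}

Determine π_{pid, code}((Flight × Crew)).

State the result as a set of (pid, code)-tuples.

Flight × Crew: Cartesian product, 2·2 = 4 tuples over (code, pid).
Projecting to pid, code: {(16, ATL), (16, ORD), (29, ATL), (29, ORD)}

{(16, ATL), (16, ORD), (29, ATL), (29, ORD)}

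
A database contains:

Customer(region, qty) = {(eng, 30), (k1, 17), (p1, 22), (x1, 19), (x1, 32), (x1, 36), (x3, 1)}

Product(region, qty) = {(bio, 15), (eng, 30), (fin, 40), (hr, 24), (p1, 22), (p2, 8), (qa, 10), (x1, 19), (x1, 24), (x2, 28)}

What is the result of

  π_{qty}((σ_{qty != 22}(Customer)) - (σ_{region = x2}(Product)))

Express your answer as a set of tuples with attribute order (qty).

Selection qty != 22: {(eng, 30), (k1, 17), (x1, 19), (x1, 32), (x1, 36), (x3, 1)}
Selection region = x2: {(x2, 28)}
Taking the difference: {(eng, 30), (k1, 17), (x1, 19), (x1, 32), (x1, 36), (x3, 1)}
π[qty]: project onto (qty) → {1, 17, 19, 30, 32, 36}

{1, 17, 19, 30, 32, 36}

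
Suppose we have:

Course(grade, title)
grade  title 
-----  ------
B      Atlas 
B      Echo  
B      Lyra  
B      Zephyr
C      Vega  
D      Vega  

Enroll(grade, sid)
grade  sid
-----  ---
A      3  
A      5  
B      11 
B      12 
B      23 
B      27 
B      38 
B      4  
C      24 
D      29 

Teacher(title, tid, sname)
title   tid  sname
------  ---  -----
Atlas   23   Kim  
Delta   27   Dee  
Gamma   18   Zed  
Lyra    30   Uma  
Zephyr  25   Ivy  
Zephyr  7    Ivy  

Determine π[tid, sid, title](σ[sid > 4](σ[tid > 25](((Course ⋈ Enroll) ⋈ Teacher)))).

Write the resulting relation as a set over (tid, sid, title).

{(30, 11, Lyra), (30, 12, Lyra), (30, 23, Lyra), (30, 27, Lyra), (30, 38, Lyra)}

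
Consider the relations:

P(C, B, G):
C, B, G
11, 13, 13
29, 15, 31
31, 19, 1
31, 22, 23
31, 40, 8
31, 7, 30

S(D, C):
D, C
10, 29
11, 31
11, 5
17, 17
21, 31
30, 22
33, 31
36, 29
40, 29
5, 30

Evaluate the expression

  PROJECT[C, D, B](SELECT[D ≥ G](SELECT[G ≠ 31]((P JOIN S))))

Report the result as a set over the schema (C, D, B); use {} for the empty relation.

Natural join on C: {(29, 15, 31, 10), (29, 15, 31, 36), (29, 15, 31, 40), (31, 19, 1, 11), (31, 19, 1, 21), (31, 19, 1, 33), (31, 22, 23, 11), (31, 22, 23, 21), (31, 22, 23, 33), (31, 40, 8, 11), (31, 40, 8, 21), (31, 40, 8, 33), (31, 7, 30, 11), (31, 7, 30, 21), (31, 7, 30, 33)}
σ[G ≠ 31]: keep tuples satisfying G ≠ 31 → {(31, 19, 1, 11), (31, 19, 1, 21), (31, 19, 1, 33), (31, 22, 23, 11), (31, 22, 23, 21), (31, 22, 23, 33), (31, 40, 8, 11), (31, 40, 8, 21), (31, 40, 8, 33), (31, 7, 30, 11), (31, 7, 30, 21), (31, 7, 30, 33)}
σ[D ≥ G]: keep tuples satisfying D ≥ G → {(31, 19, 1, 11), (31, 19, 1, 21), (31, 19, 1, 33), (31, 22, 23, 33), (31, 40, 8, 11), (31, 40, 8, 21), (31, 40, 8, 33), (31, 7, 30, 33)}
π[C, D, B]: project onto (C, D, B) → {(31, 11, 19), (31, 11, 40), (31, 21, 19), (31, 21, 40), (31, 33, 19), (31, 33, 22), (31, 33, 40), (31, 33, 7)}

{(31, 11, 19), (31, 11, 40), (31, 21, 19), (31, 21, 40), (31, 33, 19), (31, 33, 22), (31, 33, 40), (31, 33, 7)}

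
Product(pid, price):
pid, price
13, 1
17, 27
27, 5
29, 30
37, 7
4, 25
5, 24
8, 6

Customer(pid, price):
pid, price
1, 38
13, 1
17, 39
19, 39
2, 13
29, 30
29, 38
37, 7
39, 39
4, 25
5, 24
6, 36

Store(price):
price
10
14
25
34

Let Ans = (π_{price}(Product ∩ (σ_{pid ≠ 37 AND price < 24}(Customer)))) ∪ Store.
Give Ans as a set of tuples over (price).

σ[pid ≠ 37 AND price < 24]: keep tuples satisfying pid ≠ 37 AND price < 24 → {(13, 1), (2, 13)}
Taking the intersection: {(13, 1)}
π_{price} gives {1}.
Taking the union: {1, 10, 14, 25, 34}

{1, 10, 14, 25, 34}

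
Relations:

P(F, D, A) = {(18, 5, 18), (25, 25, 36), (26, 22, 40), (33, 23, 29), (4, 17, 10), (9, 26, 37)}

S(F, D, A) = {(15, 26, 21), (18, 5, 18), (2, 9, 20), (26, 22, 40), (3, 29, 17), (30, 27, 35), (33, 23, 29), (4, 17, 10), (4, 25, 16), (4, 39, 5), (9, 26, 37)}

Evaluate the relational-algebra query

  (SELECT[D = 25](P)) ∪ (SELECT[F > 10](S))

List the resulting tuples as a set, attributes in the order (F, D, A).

{(15, 26, 21), (18, 5, 18), (25, 25, 36), (26, 22, 40), (30, 27, 35), (33, 23, 29)}

Apply σ_{D = 25}; surviving tuples: {(25, 25, 36)}
Apply σ_{F > 10}; surviving tuples: {(15, 26, 21), (18, 5, 18), (26, 22, 40), (30, 27, 35), (33, 23, 29)}
Set union of the two operands is {(15, 26, 21), (18, 5, 18), (25, 25, 36), (26, 22, 40), (30, 27, 35), (33, 23, 29)}.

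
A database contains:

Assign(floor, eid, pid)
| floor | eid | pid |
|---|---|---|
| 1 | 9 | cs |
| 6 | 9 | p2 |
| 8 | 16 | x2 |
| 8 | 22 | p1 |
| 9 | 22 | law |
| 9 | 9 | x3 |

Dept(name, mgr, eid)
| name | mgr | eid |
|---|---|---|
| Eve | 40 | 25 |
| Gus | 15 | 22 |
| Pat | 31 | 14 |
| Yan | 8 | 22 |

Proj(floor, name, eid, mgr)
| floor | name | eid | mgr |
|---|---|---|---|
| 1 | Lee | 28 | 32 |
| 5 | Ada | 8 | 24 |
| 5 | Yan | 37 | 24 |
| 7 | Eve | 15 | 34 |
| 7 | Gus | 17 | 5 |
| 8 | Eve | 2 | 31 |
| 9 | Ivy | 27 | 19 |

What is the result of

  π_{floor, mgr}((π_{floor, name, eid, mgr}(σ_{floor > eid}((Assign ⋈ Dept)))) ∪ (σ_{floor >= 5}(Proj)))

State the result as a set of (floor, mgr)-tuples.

{(5, 24), (7, 34), (7, 5), (8, 31), (9, 19)}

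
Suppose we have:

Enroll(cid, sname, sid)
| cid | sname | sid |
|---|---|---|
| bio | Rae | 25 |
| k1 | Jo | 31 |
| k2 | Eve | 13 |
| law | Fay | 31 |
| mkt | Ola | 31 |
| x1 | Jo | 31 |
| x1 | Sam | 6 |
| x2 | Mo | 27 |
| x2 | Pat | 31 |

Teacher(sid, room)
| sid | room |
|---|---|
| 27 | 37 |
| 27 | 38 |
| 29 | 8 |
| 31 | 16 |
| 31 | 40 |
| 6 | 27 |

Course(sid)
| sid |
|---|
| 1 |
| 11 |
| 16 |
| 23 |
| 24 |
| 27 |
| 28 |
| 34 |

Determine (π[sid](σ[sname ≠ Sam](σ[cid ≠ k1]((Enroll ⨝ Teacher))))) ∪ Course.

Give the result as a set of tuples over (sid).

Natural join on sid: {(k1, Jo, 31, 16), (k1, Jo, 31, 40), (law, Fay, 31, 16), (law, Fay, 31, 40), (mkt, Ola, 31, 16), (mkt, Ola, 31, 40), (x1, Jo, 31, 16), (x1, Jo, 31, 40), (x1, Sam, 6, 27), (x2, Mo, 27, 37), (x2, Mo, 27, 38), (x2, Pat, 31, 16), (x2, Pat, 31, 40)}
σ[cid ≠ k1]: keep tuples satisfying cid ≠ k1 → {(law, Fay, 31, 16), (law, Fay, 31, 40), (mkt, Ola, 31, 16), (mkt, Ola, 31, 40), (x1, Jo, 31, 16), (x1, Jo, 31, 40), (x1, Sam, 6, 27), (x2, Mo, 27, 37), (x2, Mo, 27, 38), (x2, Pat, 31, 16), (x2, Pat, 31, 40)}
σ[sname ≠ Sam]: keep tuples satisfying sname ≠ Sam → {(law, Fay, 31, 16), (law, Fay, 31, 40), (mkt, Ola, 31, 16), (mkt, Ola, 31, 40), (x1, Jo, 31, 16), (x1, Jo, 31, 40), (x2, Mo, 27, 37), (x2, Mo, 27, 38), (x2, Pat, 31, 16), (x2, Pat, 31, 40)}
Keep only column(s) sid (8 duplicate(s) eliminated): {27, 31}
Set union of the two operands is {1, 11, 16, 23, 24, 27, 28, 31, 34}.

{1, 11, 16, 23, 24, 27, 28, 31, 34}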